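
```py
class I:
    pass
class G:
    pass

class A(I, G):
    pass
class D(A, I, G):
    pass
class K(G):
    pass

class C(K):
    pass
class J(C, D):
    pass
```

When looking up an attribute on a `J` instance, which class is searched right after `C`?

L[J] = J + merge(L[C], L[D], [C D])
  take C:  [C K G object] + [D A I G object] + [C D]
  take K:  [K G object] + [D A I G object] + [D]
  take D:  [G object] + [D A I G object] + [D]
  take A:  [G object] + [A I G object]
  take I:  [G object] + [I G object]
  take G:  [G object] + [G object]
  take object:  [object] + [object]
MRO: J C K D A I G object
C is at position 1; next is K.

K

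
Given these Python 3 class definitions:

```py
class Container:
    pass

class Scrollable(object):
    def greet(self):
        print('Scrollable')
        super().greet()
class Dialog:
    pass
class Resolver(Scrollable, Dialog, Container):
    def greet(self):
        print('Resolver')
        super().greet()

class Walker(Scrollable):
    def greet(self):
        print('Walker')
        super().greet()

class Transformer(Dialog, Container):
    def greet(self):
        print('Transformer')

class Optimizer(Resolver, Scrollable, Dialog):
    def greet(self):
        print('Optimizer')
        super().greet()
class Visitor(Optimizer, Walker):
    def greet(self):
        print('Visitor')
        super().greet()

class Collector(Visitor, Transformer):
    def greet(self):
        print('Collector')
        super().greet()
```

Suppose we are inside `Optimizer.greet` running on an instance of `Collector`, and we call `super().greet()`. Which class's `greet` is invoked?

Resolver

L[Collector] = Collector + merge(L[Visitor], L[Transformer], [Visitor Transformer])
  take Visitor:  [Visitor Optimizer Resolver Walker Scrollable Dialog Container object] + [Transformer Dialog Container object] + [Visitor Transformer]
  take Optimizer:  [Optimizer Resolver Walker Scrollable Dialog Container object] + [Transformer Dialog Container object] + [Transformer]
  take Resolver:  [Resolver Walker Scrollable Dialog Container object] + [Transformer Dialog Container object] + [Transformer]
  take Walker:  [Walker Scrollable Dialog Container object] + [Transformer Dialog Container object] + [Transformer]
  take Scrollable:  [Scrollable Dialog Container object] + [Transformer Dialog Container object] + [Transformer]
  take Transformer:  [Dialog Container object] + [Transformer Dialog Container object] + [Transformer]
  take Dialog:  [Dialog Container object] + [Dialog Container object]
  take Container:  [Container object] + [Container object]
  take object:  [object] + [object]
MRO: Collector Visitor Optimizer Resolver Walker Scrollable Transformer Dialog Container object
super() in Optimizer.greet on a Collector instance goes to the class after Optimizer in Collector's MRO: Resolver.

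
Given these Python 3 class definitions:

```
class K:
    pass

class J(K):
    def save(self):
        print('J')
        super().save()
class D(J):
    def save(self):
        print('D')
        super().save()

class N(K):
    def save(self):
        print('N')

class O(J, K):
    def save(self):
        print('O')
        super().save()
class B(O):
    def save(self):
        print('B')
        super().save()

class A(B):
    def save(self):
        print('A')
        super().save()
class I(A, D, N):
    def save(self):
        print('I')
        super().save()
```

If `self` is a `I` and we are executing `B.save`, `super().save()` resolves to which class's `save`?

L[I] = I + merge(L[A], L[D], L[N], [A D N])
  take A:  [A B O J K object] + [D J K object] + [N K object] + [A D N]
  take B:  [B O J K object] + [D J K object] + [N K object] + [D N]
  take O:  [O J K object] + [D J K object] + [N K object] + [D N]
  take D:  [J K object] + [D J K object] + [N K object] + [D N]
  take J:  [J K object] + [J K object] + [N K object] + [N]
  take N:  [K object] + [K object] + [N K object] + [N]
  take K:  [K object] + [K object] + [K object]
  take object:  [object] + [object] + [object]
MRO: I A B O D J N K object
super() in B.save on a I instance goes to the class after B in I's MRO: O.

O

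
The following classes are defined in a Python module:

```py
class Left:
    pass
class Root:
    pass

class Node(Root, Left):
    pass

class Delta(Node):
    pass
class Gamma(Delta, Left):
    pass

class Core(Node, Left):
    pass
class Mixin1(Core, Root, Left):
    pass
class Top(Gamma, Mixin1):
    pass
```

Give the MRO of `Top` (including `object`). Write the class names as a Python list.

[Top, Gamma, Delta, Mixin1, Core, Node, Root, Left, object]

L[Top] = Top + merge(L[Gamma], L[Mixin1], [Gamma Mixin1])
  take Gamma:  [Gamma Delta Node Root Left object] + [Mixin1 Core Node Root Left object] + [Gamma Mixin1]
  take Delta:  [Delta Node Root Left object] + [Mixin1 Core Node Root Left object] + [Mixin1]
  take Mixin1:  [Node Root Left object] + [Mixin1 Core Node Root Left object] + [Mixin1]
  take Core:  [Node Root Left object] + [Core Node Root Left object]
  take Node:  [Node Root Left object] + [Node Root Left object]
  take Root:  [Root Left object] + [Root Left object]
  take Left:  [Left object] + [Left object]
  take object:  [object] + [object]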